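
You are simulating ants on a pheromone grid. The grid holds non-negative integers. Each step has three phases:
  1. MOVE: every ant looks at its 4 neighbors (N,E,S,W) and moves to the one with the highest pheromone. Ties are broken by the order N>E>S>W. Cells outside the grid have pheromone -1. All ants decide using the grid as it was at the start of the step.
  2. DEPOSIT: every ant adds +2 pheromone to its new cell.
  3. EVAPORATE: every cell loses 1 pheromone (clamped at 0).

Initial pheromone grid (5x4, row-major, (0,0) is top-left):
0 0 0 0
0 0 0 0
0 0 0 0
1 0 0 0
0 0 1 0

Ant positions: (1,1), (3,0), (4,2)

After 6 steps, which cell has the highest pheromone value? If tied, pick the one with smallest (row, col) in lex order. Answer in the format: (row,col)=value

Answer: (0,2)=5

Derivation:
Step 1: ant0:(1,1)->N->(0,1) | ant1:(3,0)->N->(2,0) | ant2:(4,2)->N->(3,2)
  grid max=1 at (0,1)
Step 2: ant0:(0,1)->E->(0,2) | ant1:(2,0)->N->(1,0) | ant2:(3,2)->N->(2,2)
  grid max=1 at (0,2)
Step 3: ant0:(0,2)->E->(0,3) | ant1:(1,0)->N->(0,0) | ant2:(2,2)->N->(1,2)
  grid max=1 at (0,0)
Step 4: ant0:(0,3)->S->(1,3) | ant1:(0,0)->E->(0,1) | ant2:(1,2)->N->(0,2)
  grid max=1 at (0,1)
Step 5: ant0:(1,3)->N->(0,3) | ant1:(0,1)->E->(0,2) | ant2:(0,2)->W->(0,1)
  grid max=2 at (0,1)
Step 6: ant0:(0,3)->W->(0,2) | ant1:(0,2)->W->(0,1) | ant2:(0,1)->E->(0,2)
  grid max=5 at (0,2)
Final grid:
  0 3 5 0
  0 0 0 0
  0 0 0 0
  0 0 0 0
  0 0 0 0
Max pheromone 5 at (0,2)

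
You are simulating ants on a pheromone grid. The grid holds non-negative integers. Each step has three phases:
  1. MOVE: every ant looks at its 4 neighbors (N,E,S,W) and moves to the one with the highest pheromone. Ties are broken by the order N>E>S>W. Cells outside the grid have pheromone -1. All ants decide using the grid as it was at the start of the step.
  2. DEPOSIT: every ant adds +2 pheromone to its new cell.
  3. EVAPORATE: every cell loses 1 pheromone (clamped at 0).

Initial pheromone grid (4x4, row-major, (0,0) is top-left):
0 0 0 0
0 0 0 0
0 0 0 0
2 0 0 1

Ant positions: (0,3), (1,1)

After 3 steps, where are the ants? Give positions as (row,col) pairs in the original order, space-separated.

Step 1: ant0:(0,3)->S->(1,3) | ant1:(1,1)->N->(0,1)
  grid max=1 at (0,1)
Step 2: ant0:(1,3)->N->(0,3) | ant1:(0,1)->E->(0,2)
  grid max=1 at (0,2)
Step 3: ant0:(0,3)->W->(0,2) | ant1:(0,2)->E->(0,3)
  grid max=2 at (0,2)

(0,2) (0,3)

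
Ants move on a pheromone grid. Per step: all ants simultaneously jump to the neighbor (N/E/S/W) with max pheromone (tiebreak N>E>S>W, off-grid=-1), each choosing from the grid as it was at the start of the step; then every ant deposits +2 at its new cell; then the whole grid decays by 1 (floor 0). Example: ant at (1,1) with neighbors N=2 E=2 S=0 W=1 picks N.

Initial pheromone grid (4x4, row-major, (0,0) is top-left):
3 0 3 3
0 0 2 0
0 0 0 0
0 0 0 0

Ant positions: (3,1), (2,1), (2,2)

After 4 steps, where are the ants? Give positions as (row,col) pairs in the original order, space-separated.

Step 1: ant0:(3,1)->N->(2,1) | ant1:(2,1)->N->(1,1) | ant2:(2,2)->N->(1,2)
  grid max=3 at (1,2)
Step 2: ant0:(2,1)->N->(1,1) | ant1:(1,1)->E->(1,2) | ant2:(1,2)->N->(0,2)
  grid max=4 at (1,2)
Step 3: ant0:(1,1)->E->(1,2) | ant1:(1,2)->N->(0,2) | ant2:(0,2)->S->(1,2)
  grid max=7 at (1,2)
Step 4: ant0:(1,2)->N->(0,2) | ant1:(0,2)->S->(1,2) | ant2:(1,2)->N->(0,2)
  grid max=8 at (1,2)

(0,2) (1,2) (0,2)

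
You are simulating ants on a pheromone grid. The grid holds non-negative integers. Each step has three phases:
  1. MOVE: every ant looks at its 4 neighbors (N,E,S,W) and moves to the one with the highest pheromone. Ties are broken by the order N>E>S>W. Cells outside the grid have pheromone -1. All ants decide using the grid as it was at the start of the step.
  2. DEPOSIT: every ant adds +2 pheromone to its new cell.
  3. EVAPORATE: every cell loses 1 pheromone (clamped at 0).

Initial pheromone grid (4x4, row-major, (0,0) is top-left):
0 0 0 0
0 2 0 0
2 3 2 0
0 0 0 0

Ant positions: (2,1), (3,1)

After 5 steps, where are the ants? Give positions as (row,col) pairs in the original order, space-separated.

Step 1: ant0:(2,1)->N->(1,1) | ant1:(3,1)->N->(2,1)
  grid max=4 at (2,1)
Step 2: ant0:(1,1)->S->(2,1) | ant1:(2,1)->N->(1,1)
  grid max=5 at (2,1)
Step 3: ant0:(2,1)->N->(1,1) | ant1:(1,1)->S->(2,1)
  grid max=6 at (2,1)
Step 4: ant0:(1,1)->S->(2,1) | ant1:(2,1)->N->(1,1)
  grid max=7 at (2,1)
Step 5: ant0:(2,1)->N->(1,1) | ant1:(1,1)->S->(2,1)
  grid max=8 at (2,1)

(1,1) (2,1)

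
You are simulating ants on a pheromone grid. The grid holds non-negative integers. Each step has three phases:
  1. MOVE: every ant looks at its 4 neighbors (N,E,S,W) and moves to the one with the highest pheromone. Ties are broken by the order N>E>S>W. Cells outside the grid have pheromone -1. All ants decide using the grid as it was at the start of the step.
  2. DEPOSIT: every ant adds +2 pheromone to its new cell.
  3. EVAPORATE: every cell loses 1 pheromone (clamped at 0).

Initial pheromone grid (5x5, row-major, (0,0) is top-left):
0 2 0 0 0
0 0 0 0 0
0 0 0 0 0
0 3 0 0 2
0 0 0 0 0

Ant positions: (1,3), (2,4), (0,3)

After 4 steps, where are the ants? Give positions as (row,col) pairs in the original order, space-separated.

Step 1: ant0:(1,3)->N->(0,3) | ant1:(2,4)->S->(3,4) | ant2:(0,3)->E->(0,4)
  grid max=3 at (3,4)
Step 2: ant0:(0,3)->E->(0,4) | ant1:(3,4)->N->(2,4) | ant2:(0,4)->W->(0,3)
  grid max=2 at (0,3)
Step 3: ant0:(0,4)->W->(0,3) | ant1:(2,4)->S->(3,4) | ant2:(0,3)->E->(0,4)
  grid max=3 at (0,3)
Step 4: ant0:(0,3)->E->(0,4) | ant1:(3,4)->N->(2,4) | ant2:(0,4)->W->(0,3)
  grid max=4 at (0,3)

(0,4) (2,4) (0,3)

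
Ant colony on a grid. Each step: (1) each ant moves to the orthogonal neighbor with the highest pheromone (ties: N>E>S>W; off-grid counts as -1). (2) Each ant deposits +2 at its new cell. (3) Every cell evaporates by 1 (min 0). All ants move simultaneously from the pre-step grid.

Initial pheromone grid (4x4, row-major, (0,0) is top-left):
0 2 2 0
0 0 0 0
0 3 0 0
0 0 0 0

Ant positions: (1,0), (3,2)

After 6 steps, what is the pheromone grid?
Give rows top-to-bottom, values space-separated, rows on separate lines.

After step 1: ants at (0,0),(2,2)
  1 1 1 0
  0 0 0 0
  0 2 1 0
  0 0 0 0
After step 2: ants at (0,1),(2,1)
  0 2 0 0
  0 0 0 0
  0 3 0 0
  0 0 0 0
After step 3: ants at (0,2),(1,1)
  0 1 1 0
  0 1 0 0
  0 2 0 0
  0 0 0 0
After step 4: ants at (0,1),(2,1)
  0 2 0 0
  0 0 0 0
  0 3 0 0
  0 0 0 0
After step 5: ants at (0,2),(1,1)
  0 1 1 0
  0 1 0 0
  0 2 0 0
  0 0 0 0
After step 6: ants at (0,1),(2,1)
  0 2 0 0
  0 0 0 0
  0 3 0 0
  0 0 0 0

0 2 0 0
0 0 0 0
0 3 0 0
0 0 0 0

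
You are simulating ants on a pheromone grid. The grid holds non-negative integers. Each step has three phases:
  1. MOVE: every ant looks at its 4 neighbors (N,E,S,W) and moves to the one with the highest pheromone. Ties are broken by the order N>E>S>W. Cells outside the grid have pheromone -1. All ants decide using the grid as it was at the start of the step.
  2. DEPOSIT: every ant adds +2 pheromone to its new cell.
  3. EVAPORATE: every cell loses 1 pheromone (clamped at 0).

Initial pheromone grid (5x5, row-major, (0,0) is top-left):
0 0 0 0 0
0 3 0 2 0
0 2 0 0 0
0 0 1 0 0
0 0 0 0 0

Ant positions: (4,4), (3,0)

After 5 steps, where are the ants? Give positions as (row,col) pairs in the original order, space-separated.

Step 1: ant0:(4,4)->N->(3,4) | ant1:(3,0)->N->(2,0)
  grid max=2 at (1,1)
Step 2: ant0:(3,4)->N->(2,4) | ant1:(2,0)->E->(2,1)
  grid max=2 at (2,1)
Step 3: ant0:(2,4)->N->(1,4) | ant1:(2,1)->N->(1,1)
  grid max=2 at (1,1)
Step 4: ant0:(1,4)->N->(0,4) | ant1:(1,1)->S->(2,1)
  grid max=2 at (2,1)
Step 5: ant0:(0,4)->S->(1,4) | ant1:(2,1)->N->(1,1)
  grid max=2 at (1,1)

(1,4) (1,1)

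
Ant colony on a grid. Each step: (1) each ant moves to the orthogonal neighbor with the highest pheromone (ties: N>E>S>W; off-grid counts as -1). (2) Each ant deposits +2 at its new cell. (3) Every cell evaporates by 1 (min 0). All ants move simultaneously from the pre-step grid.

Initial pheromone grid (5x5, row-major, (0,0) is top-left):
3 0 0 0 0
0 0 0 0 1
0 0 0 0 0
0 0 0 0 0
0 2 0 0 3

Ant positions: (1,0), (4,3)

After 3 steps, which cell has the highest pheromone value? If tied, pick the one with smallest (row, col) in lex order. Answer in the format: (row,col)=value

Step 1: ant0:(1,0)->N->(0,0) | ant1:(4,3)->E->(4,4)
  grid max=4 at (0,0)
Step 2: ant0:(0,0)->E->(0,1) | ant1:(4,4)->N->(3,4)
  grid max=3 at (0,0)
Step 3: ant0:(0,1)->W->(0,0) | ant1:(3,4)->S->(4,4)
  grid max=4 at (0,0)
Final grid:
  4 0 0 0 0
  0 0 0 0 0
  0 0 0 0 0
  0 0 0 0 0
  0 0 0 0 4
Max pheromone 4 at (0,0)

Answer: (0,0)=4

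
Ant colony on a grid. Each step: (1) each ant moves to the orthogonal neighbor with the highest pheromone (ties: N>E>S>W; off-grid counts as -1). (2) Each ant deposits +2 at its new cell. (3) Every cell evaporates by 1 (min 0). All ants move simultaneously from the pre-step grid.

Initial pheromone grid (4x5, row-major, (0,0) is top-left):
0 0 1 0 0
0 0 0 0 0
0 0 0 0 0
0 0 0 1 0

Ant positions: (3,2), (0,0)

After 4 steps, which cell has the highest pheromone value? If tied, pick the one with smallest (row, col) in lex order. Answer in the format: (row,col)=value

Answer: (0,4)=1

Derivation:
Step 1: ant0:(3,2)->E->(3,3) | ant1:(0,0)->E->(0,1)
  grid max=2 at (3,3)
Step 2: ant0:(3,3)->N->(2,3) | ant1:(0,1)->E->(0,2)
  grid max=1 at (0,2)
Step 3: ant0:(2,3)->S->(3,3) | ant1:(0,2)->E->(0,3)
  grid max=2 at (3,3)
Step 4: ant0:(3,3)->N->(2,3) | ant1:(0,3)->E->(0,4)
  grid max=1 at (0,4)
Final grid:
  0 0 0 0 1
  0 0 0 0 0
  0 0 0 1 0
  0 0 0 1 0
Max pheromone 1 at (0,4)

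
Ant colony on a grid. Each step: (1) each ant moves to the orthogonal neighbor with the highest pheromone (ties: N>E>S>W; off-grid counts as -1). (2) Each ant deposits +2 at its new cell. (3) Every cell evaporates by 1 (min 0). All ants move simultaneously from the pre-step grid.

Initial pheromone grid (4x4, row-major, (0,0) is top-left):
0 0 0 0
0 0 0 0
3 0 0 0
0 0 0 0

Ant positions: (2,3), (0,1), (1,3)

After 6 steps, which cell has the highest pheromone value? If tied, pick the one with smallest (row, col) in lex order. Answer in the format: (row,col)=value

Step 1: ant0:(2,3)->N->(1,3) | ant1:(0,1)->E->(0,2) | ant2:(1,3)->N->(0,3)
  grid max=2 at (2,0)
Step 2: ant0:(1,3)->N->(0,3) | ant1:(0,2)->E->(0,3) | ant2:(0,3)->S->(1,3)
  grid max=4 at (0,3)
Step 3: ant0:(0,3)->S->(1,3) | ant1:(0,3)->S->(1,3) | ant2:(1,3)->N->(0,3)
  grid max=5 at (0,3)
Step 4: ant0:(1,3)->N->(0,3) | ant1:(1,3)->N->(0,3) | ant2:(0,3)->S->(1,3)
  grid max=8 at (0,3)
Step 5: ant0:(0,3)->S->(1,3) | ant1:(0,3)->S->(1,3) | ant2:(1,3)->N->(0,3)
  grid max=9 at (0,3)
Step 6: ant0:(1,3)->N->(0,3) | ant1:(1,3)->N->(0,3) | ant2:(0,3)->S->(1,3)
  grid max=12 at (0,3)
Final grid:
  0 0 0 12
  0 0 0 10
  0 0 0 0
  0 0 0 0
Max pheromone 12 at (0,3)

Answer: (0,3)=12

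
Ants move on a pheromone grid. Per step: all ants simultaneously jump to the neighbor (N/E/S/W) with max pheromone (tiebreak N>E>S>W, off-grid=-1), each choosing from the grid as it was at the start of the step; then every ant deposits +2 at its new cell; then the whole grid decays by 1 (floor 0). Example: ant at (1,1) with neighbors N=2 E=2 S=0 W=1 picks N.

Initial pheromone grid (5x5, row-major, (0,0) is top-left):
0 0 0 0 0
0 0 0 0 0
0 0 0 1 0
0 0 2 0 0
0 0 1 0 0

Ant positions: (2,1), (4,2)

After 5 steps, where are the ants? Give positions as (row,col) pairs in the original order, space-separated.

Step 1: ant0:(2,1)->N->(1,1) | ant1:(4,2)->N->(3,2)
  grid max=3 at (3,2)
Step 2: ant0:(1,1)->N->(0,1) | ant1:(3,2)->N->(2,2)
  grid max=2 at (3,2)
Step 3: ant0:(0,1)->E->(0,2) | ant1:(2,2)->S->(3,2)
  grid max=3 at (3,2)
Step 4: ant0:(0,2)->E->(0,3) | ant1:(3,2)->N->(2,2)
  grid max=2 at (3,2)
Step 5: ant0:(0,3)->E->(0,4) | ant1:(2,2)->S->(3,2)
  grid max=3 at (3,2)

(0,4) (3,2)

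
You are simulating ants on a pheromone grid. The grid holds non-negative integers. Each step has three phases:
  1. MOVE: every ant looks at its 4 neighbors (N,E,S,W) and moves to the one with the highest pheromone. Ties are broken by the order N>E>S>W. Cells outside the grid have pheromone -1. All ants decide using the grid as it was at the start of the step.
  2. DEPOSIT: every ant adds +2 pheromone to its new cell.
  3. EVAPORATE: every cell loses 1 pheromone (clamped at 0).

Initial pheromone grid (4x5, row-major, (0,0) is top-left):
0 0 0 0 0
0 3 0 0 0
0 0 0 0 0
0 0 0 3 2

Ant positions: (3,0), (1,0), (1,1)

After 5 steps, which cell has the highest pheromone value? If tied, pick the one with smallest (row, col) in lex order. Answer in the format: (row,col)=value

Answer: (1,1)=12

Derivation:
Step 1: ant0:(3,0)->N->(2,0) | ant1:(1,0)->E->(1,1) | ant2:(1,1)->N->(0,1)
  grid max=4 at (1,1)
Step 2: ant0:(2,0)->N->(1,0) | ant1:(1,1)->N->(0,1) | ant2:(0,1)->S->(1,1)
  grid max=5 at (1,1)
Step 3: ant0:(1,0)->E->(1,1) | ant1:(0,1)->S->(1,1) | ant2:(1,1)->N->(0,1)
  grid max=8 at (1,1)
Step 4: ant0:(1,1)->N->(0,1) | ant1:(1,1)->N->(0,1) | ant2:(0,1)->S->(1,1)
  grid max=9 at (1,1)
Step 5: ant0:(0,1)->S->(1,1) | ant1:(0,1)->S->(1,1) | ant2:(1,1)->N->(0,1)
  grid max=12 at (1,1)
Final grid:
  0 7 0 0 0
  0 12 0 0 0
  0 0 0 0 0
  0 0 0 0 0
Max pheromone 12 at (1,1)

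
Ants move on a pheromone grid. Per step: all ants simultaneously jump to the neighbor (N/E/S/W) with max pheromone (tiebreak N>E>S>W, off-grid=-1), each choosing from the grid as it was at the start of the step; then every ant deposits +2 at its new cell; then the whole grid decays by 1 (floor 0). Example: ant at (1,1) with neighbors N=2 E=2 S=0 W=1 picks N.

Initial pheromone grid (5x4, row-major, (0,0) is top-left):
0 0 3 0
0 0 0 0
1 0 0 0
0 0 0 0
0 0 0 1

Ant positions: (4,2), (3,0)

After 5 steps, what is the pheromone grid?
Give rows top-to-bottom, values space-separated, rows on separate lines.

After step 1: ants at (4,3),(2,0)
  0 0 2 0
  0 0 0 0
  2 0 0 0
  0 0 0 0
  0 0 0 2
After step 2: ants at (3,3),(1,0)
  0 0 1 0
  1 0 0 0
  1 0 0 0
  0 0 0 1
  0 0 0 1
After step 3: ants at (4,3),(2,0)
  0 0 0 0
  0 0 0 0
  2 0 0 0
  0 0 0 0
  0 0 0 2
After step 4: ants at (3,3),(1,0)
  0 0 0 0
  1 0 0 0
  1 0 0 0
  0 0 0 1
  0 0 0 1
After step 5: ants at (4,3),(2,0)
  0 0 0 0
  0 0 0 0
  2 0 0 0
  0 0 0 0
  0 0 0 2

0 0 0 0
0 0 0 0
2 0 0 0
0 0 0 0
0 0 0 2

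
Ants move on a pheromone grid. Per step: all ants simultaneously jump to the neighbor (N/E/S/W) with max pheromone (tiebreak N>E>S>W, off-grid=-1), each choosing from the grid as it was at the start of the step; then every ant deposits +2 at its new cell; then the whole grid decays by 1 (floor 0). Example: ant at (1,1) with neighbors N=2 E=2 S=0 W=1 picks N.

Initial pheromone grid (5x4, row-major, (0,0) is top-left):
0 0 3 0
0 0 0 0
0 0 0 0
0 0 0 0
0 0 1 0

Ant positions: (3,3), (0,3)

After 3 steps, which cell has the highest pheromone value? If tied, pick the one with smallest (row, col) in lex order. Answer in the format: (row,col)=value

Step 1: ant0:(3,3)->N->(2,3) | ant1:(0,3)->W->(0,2)
  grid max=4 at (0,2)
Step 2: ant0:(2,3)->N->(1,3) | ant1:(0,2)->E->(0,3)
  grid max=3 at (0,2)
Step 3: ant0:(1,3)->N->(0,3) | ant1:(0,3)->W->(0,2)
  grid max=4 at (0,2)
Final grid:
  0 0 4 2
  0 0 0 0
  0 0 0 0
  0 0 0 0
  0 0 0 0
Max pheromone 4 at (0,2)

Answer: (0,2)=4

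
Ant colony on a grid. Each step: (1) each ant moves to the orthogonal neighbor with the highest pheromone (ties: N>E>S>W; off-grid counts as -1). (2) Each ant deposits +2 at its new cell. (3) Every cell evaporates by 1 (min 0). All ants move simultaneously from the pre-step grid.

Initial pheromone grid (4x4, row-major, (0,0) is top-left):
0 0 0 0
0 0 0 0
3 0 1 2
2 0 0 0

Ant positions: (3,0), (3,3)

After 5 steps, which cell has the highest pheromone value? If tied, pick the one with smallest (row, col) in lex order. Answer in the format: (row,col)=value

Step 1: ant0:(3,0)->N->(2,0) | ant1:(3,3)->N->(2,3)
  grid max=4 at (2,0)
Step 2: ant0:(2,0)->S->(3,0) | ant1:(2,3)->N->(1,3)
  grid max=3 at (2,0)
Step 3: ant0:(3,0)->N->(2,0) | ant1:(1,3)->S->(2,3)
  grid max=4 at (2,0)
Step 4: ant0:(2,0)->S->(3,0) | ant1:(2,3)->N->(1,3)
  grid max=3 at (2,0)
Step 5: ant0:(3,0)->N->(2,0) | ant1:(1,3)->S->(2,3)
  grid max=4 at (2,0)
Final grid:
  0 0 0 0
  0 0 0 0
  4 0 0 3
  1 0 0 0
Max pheromone 4 at (2,0)

Answer: (2,0)=4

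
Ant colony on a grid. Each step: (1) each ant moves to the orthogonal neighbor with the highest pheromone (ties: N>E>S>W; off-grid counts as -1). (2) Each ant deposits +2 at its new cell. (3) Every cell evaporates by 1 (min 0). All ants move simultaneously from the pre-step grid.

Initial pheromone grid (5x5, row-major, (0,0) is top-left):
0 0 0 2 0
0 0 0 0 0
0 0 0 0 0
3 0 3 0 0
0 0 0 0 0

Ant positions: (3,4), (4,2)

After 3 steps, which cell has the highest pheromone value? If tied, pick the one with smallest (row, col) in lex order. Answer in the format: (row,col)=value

Step 1: ant0:(3,4)->N->(2,4) | ant1:(4,2)->N->(3,2)
  grid max=4 at (3,2)
Step 2: ant0:(2,4)->N->(1,4) | ant1:(3,2)->N->(2,2)
  grid max=3 at (3,2)
Step 3: ant0:(1,4)->N->(0,4) | ant1:(2,2)->S->(3,2)
  grid max=4 at (3,2)
Final grid:
  0 0 0 0 1
  0 0 0 0 0
  0 0 0 0 0
  0 0 4 0 0
  0 0 0 0 0
Max pheromone 4 at (3,2)

Answer: (3,2)=4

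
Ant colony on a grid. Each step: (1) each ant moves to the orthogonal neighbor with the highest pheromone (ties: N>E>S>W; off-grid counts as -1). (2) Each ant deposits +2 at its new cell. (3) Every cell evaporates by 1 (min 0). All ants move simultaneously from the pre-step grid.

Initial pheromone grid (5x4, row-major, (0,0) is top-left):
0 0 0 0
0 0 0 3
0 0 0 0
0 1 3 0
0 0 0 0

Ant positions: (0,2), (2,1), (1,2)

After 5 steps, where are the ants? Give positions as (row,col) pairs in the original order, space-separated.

Step 1: ant0:(0,2)->E->(0,3) | ant1:(2,1)->S->(3,1) | ant2:(1,2)->E->(1,3)
  grid max=4 at (1,3)
Step 2: ant0:(0,3)->S->(1,3) | ant1:(3,1)->E->(3,2) | ant2:(1,3)->N->(0,3)
  grid max=5 at (1,3)
Step 3: ant0:(1,3)->N->(0,3) | ant1:(3,2)->W->(3,1) | ant2:(0,3)->S->(1,3)
  grid max=6 at (1,3)
Step 4: ant0:(0,3)->S->(1,3) | ant1:(3,1)->E->(3,2) | ant2:(1,3)->N->(0,3)
  grid max=7 at (1,3)
Step 5: ant0:(1,3)->N->(0,3) | ant1:(3,2)->W->(3,1) | ant2:(0,3)->S->(1,3)
  grid max=8 at (1,3)

(0,3) (3,1) (1,3)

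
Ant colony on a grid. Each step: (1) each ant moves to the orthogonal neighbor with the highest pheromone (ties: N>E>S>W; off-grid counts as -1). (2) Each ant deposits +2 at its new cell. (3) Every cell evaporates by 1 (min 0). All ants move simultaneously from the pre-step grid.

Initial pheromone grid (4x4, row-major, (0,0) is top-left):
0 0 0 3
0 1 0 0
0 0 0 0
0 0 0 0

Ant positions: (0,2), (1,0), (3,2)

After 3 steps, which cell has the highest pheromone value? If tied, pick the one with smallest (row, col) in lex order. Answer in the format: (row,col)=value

Answer: (0,3)=4

Derivation:
Step 1: ant0:(0,2)->E->(0,3) | ant1:(1,0)->E->(1,1) | ant2:(3,2)->N->(2,2)
  grid max=4 at (0,3)
Step 2: ant0:(0,3)->S->(1,3) | ant1:(1,1)->N->(0,1) | ant2:(2,2)->N->(1,2)
  grid max=3 at (0,3)
Step 3: ant0:(1,3)->N->(0,3) | ant1:(0,1)->S->(1,1) | ant2:(1,2)->E->(1,3)
  grid max=4 at (0,3)
Final grid:
  0 0 0 4
  0 2 0 2
  0 0 0 0
  0 0 0 0
Max pheromone 4 at (0,3)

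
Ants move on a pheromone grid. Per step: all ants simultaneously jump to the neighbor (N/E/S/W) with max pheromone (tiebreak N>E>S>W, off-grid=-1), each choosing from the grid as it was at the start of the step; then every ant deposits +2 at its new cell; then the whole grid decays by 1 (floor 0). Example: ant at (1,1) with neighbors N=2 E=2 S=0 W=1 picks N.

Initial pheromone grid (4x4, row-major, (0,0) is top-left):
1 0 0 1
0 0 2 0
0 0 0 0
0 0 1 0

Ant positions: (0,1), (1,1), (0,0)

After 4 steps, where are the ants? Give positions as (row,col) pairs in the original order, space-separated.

Step 1: ant0:(0,1)->W->(0,0) | ant1:(1,1)->E->(1,2) | ant2:(0,0)->E->(0,1)
  grid max=3 at (1,2)
Step 2: ant0:(0,0)->E->(0,1) | ant1:(1,2)->N->(0,2) | ant2:(0,1)->W->(0,0)
  grid max=3 at (0,0)
Step 3: ant0:(0,1)->W->(0,0) | ant1:(0,2)->S->(1,2) | ant2:(0,0)->E->(0,1)
  grid max=4 at (0,0)
Step 4: ant0:(0,0)->E->(0,1) | ant1:(1,2)->N->(0,2) | ant2:(0,1)->W->(0,0)
  grid max=5 at (0,0)

(0,1) (0,2) (0,0)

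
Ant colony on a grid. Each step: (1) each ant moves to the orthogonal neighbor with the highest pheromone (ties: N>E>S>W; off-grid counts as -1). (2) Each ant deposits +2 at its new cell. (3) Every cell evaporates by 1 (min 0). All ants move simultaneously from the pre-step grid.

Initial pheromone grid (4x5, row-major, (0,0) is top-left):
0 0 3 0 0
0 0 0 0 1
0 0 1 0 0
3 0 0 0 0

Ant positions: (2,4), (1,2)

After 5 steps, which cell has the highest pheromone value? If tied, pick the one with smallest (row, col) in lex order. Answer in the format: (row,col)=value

Answer: (0,2)=4

Derivation:
Step 1: ant0:(2,4)->N->(1,4) | ant1:(1,2)->N->(0,2)
  grid max=4 at (0,2)
Step 2: ant0:(1,4)->N->(0,4) | ant1:(0,2)->E->(0,3)
  grid max=3 at (0,2)
Step 3: ant0:(0,4)->S->(1,4) | ant1:(0,3)->W->(0,2)
  grid max=4 at (0,2)
Step 4: ant0:(1,4)->N->(0,4) | ant1:(0,2)->E->(0,3)
  grid max=3 at (0,2)
Step 5: ant0:(0,4)->S->(1,4) | ant1:(0,3)->W->(0,2)
  grid max=4 at (0,2)
Final grid:
  0 0 4 0 0
  0 0 0 0 2
  0 0 0 0 0
  0 0 0 0 0
Max pheromone 4 at (0,2)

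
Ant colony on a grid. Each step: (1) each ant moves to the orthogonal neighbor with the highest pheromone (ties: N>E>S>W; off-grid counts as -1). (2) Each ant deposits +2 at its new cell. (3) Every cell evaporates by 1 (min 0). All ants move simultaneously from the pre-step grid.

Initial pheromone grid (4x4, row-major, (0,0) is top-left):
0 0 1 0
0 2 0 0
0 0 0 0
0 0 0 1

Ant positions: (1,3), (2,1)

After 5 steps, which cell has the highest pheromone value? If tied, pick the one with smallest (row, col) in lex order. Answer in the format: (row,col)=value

Step 1: ant0:(1,3)->N->(0,3) | ant1:(2,1)->N->(1,1)
  grid max=3 at (1,1)
Step 2: ant0:(0,3)->S->(1,3) | ant1:(1,1)->N->(0,1)
  grid max=2 at (1,1)
Step 3: ant0:(1,3)->N->(0,3) | ant1:(0,1)->S->(1,1)
  grid max=3 at (1,1)
Step 4: ant0:(0,3)->S->(1,3) | ant1:(1,1)->N->(0,1)
  grid max=2 at (1,1)
Step 5: ant0:(1,3)->N->(0,3) | ant1:(0,1)->S->(1,1)
  grid max=3 at (1,1)
Final grid:
  0 0 0 1
  0 3 0 0
  0 0 0 0
  0 0 0 0
Max pheromone 3 at (1,1)

Answer: (1,1)=3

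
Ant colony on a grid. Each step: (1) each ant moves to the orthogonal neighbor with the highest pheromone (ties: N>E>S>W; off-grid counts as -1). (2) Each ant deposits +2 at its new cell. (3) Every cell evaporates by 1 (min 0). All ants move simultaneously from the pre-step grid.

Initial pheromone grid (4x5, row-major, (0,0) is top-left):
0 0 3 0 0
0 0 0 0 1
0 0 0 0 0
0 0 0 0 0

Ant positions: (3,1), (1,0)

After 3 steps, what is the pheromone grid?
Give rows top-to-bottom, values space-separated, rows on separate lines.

After step 1: ants at (2,1),(0,0)
  1 0 2 0 0
  0 0 0 0 0
  0 1 0 0 0
  0 0 0 0 0
After step 2: ants at (1,1),(0,1)
  0 1 1 0 0
  0 1 0 0 0
  0 0 0 0 0
  0 0 0 0 0
After step 3: ants at (0,1),(0,2)
  0 2 2 0 0
  0 0 0 0 0
  0 0 0 0 0
  0 0 0 0 0

0 2 2 0 0
0 0 0 0 0
0 0 0 0 0
0 0 0 0 0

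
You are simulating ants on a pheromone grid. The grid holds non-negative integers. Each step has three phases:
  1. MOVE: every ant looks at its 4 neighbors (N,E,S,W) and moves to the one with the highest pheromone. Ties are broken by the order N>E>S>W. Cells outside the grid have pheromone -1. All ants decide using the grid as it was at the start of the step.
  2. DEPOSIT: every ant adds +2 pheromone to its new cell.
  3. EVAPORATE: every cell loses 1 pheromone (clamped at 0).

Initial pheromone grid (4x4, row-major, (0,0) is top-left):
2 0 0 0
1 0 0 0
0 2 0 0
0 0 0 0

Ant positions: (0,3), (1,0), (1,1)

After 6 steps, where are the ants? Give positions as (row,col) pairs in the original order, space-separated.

Step 1: ant0:(0,3)->S->(1,3) | ant1:(1,0)->N->(0,0) | ant2:(1,1)->S->(2,1)
  grid max=3 at (0,0)
Step 2: ant0:(1,3)->N->(0,3) | ant1:(0,0)->E->(0,1) | ant2:(2,1)->N->(1,1)
  grid max=2 at (0,0)
Step 3: ant0:(0,3)->S->(1,3) | ant1:(0,1)->W->(0,0) | ant2:(1,1)->S->(2,1)
  grid max=3 at (0,0)
Step 4: ant0:(1,3)->N->(0,3) | ant1:(0,0)->E->(0,1) | ant2:(2,1)->N->(1,1)
  grid max=2 at (0,0)
Step 5: ant0:(0,3)->S->(1,3) | ant1:(0,1)->W->(0,0) | ant2:(1,1)->S->(2,1)
  grid max=3 at (0,0)
Step 6: ant0:(1,3)->N->(0,3) | ant1:(0,0)->E->(0,1) | ant2:(2,1)->N->(1,1)
  grid max=2 at (0,0)

(0,3) (0,1) (1,1)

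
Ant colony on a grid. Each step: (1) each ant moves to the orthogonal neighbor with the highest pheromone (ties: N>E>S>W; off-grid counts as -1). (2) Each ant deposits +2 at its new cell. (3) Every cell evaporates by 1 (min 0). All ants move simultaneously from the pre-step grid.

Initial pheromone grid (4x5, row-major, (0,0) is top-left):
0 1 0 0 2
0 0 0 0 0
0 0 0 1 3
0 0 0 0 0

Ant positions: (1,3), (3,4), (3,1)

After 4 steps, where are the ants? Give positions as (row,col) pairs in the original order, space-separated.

Step 1: ant0:(1,3)->S->(2,3) | ant1:(3,4)->N->(2,4) | ant2:(3,1)->N->(2,1)
  grid max=4 at (2,4)
Step 2: ant0:(2,3)->E->(2,4) | ant1:(2,4)->W->(2,3) | ant2:(2,1)->N->(1,1)
  grid max=5 at (2,4)
Step 3: ant0:(2,4)->W->(2,3) | ant1:(2,3)->E->(2,4) | ant2:(1,1)->N->(0,1)
  grid max=6 at (2,4)
Step 4: ant0:(2,3)->E->(2,4) | ant1:(2,4)->W->(2,3) | ant2:(0,1)->E->(0,2)
  grid max=7 at (2,4)

(2,4) (2,3) (0,2)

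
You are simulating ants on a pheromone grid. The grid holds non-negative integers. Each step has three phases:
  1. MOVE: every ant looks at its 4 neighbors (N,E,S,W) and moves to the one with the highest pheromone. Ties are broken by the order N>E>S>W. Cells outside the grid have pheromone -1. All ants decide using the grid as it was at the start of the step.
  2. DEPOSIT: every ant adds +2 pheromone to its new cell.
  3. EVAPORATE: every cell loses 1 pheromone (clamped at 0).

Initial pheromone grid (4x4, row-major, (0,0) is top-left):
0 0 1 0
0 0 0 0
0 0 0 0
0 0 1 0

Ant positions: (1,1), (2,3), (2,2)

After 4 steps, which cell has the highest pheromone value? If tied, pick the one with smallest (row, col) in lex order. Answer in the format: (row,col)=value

Step 1: ant0:(1,1)->N->(0,1) | ant1:(2,3)->N->(1,3) | ant2:(2,2)->S->(3,2)
  grid max=2 at (3,2)
Step 2: ant0:(0,1)->E->(0,2) | ant1:(1,3)->N->(0,3) | ant2:(3,2)->N->(2,2)
  grid max=1 at (0,2)
Step 3: ant0:(0,2)->E->(0,3) | ant1:(0,3)->W->(0,2) | ant2:(2,2)->S->(3,2)
  grid max=2 at (0,2)
Step 4: ant0:(0,3)->W->(0,2) | ant1:(0,2)->E->(0,3) | ant2:(3,2)->N->(2,2)
  grid max=3 at (0,2)
Final grid:
  0 0 3 3
  0 0 0 0
  0 0 1 0
  0 0 1 0
Max pheromone 3 at (0,2)

Answer: (0,2)=3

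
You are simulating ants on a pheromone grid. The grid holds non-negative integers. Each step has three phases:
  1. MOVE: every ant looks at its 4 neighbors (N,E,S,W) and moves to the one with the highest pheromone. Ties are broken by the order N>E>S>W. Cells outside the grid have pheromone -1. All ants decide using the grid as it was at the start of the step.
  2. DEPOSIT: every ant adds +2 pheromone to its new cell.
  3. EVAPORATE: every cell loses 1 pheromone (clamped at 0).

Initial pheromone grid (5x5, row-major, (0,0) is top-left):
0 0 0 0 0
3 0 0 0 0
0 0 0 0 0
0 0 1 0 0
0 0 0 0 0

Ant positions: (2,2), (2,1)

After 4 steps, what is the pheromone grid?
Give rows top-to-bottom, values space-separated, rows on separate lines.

After step 1: ants at (3,2),(1,1)
  0 0 0 0 0
  2 1 0 0 0
  0 0 0 0 0
  0 0 2 0 0
  0 0 0 0 0
After step 2: ants at (2,2),(1,0)
  0 0 0 0 0
  3 0 0 0 0
  0 0 1 0 0
  0 0 1 0 0
  0 0 0 0 0
After step 3: ants at (3,2),(0,0)
  1 0 0 0 0
  2 0 0 0 0
  0 0 0 0 0
  0 0 2 0 0
  0 0 0 0 0
After step 4: ants at (2,2),(1,0)
  0 0 0 0 0
  3 0 0 0 0
  0 0 1 0 0
  0 0 1 0 0
  0 0 0 0 0

0 0 0 0 0
3 0 0 0 0
0 0 1 0 0
0 0 1 0 0
0 0 0 0 0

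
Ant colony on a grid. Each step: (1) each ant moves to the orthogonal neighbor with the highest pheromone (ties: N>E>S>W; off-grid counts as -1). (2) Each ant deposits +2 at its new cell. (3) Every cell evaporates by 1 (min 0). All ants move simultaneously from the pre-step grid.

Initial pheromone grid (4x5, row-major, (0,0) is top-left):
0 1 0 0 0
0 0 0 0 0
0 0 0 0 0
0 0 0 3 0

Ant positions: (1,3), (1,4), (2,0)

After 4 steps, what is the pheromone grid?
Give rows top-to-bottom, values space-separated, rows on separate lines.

After step 1: ants at (0,3),(0,4),(1,0)
  0 0 0 1 1
  1 0 0 0 0
  0 0 0 0 0
  0 0 0 2 0
After step 2: ants at (0,4),(0,3),(0,0)
  1 0 0 2 2
  0 0 0 0 0
  0 0 0 0 0
  0 0 0 1 0
After step 3: ants at (0,3),(0,4),(0,1)
  0 1 0 3 3
  0 0 0 0 0
  0 0 0 0 0
  0 0 0 0 0
After step 4: ants at (0,4),(0,3),(0,2)
  0 0 1 4 4
  0 0 0 0 0
  0 0 0 0 0
  0 0 0 0 0

0 0 1 4 4
0 0 0 0 0
0 0 0 0 0
0 0 0 0 0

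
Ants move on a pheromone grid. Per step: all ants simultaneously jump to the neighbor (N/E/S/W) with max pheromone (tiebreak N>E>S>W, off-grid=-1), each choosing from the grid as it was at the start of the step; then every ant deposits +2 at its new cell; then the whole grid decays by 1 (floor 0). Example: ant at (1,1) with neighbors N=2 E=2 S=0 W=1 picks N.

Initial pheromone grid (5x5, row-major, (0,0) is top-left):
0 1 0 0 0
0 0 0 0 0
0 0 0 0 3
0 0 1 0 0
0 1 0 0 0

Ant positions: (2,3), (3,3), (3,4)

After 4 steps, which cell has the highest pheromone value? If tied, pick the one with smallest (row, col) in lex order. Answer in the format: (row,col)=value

Step 1: ant0:(2,3)->E->(2,4) | ant1:(3,3)->W->(3,2) | ant2:(3,4)->N->(2,4)
  grid max=6 at (2,4)
Step 2: ant0:(2,4)->N->(1,4) | ant1:(3,2)->N->(2,2) | ant2:(2,4)->N->(1,4)
  grid max=5 at (2,4)
Step 3: ant0:(1,4)->S->(2,4) | ant1:(2,2)->S->(3,2) | ant2:(1,4)->S->(2,4)
  grid max=8 at (2,4)
Step 4: ant0:(2,4)->N->(1,4) | ant1:(3,2)->N->(2,2) | ant2:(2,4)->N->(1,4)
  grid max=7 at (2,4)
Final grid:
  0 0 0 0 0
  0 0 0 0 5
  0 0 1 0 7
  0 0 1 0 0
  0 0 0 0 0
Max pheromone 7 at (2,4)

Answer: (2,4)=7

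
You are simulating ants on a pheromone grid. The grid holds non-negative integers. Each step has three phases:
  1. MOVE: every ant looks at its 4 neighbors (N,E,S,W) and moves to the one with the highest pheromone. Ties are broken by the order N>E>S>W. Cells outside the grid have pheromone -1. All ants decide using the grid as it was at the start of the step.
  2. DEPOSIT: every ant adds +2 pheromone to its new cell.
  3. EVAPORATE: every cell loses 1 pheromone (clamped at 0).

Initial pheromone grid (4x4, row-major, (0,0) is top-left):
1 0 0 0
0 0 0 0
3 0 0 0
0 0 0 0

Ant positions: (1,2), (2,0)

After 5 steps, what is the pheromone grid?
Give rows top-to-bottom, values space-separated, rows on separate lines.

After step 1: ants at (0,2),(1,0)
  0 0 1 0
  1 0 0 0
  2 0 0 0
  0 0 0 0
After step 2: ants at (0,3),(2,0)
  0 0 0 1
  0 0 0 0
  3 0 0 0
  0 0 0 0
After step 3: ants at (1,3),(1,0)
  0 0 0 0
  1 0 0 1
  2 0 0 0
  0 0 0 0
After step 4: ants at (0,3),(2,0)
  0 0 0 1
  0 0 0 0
  3 0 0 0
  0 0 0 0
After step 5: ants at (1,3),(1,0)
  0 0 0 0
  1 0 0 1
  2 0 0 0
  0 0 0 0

0 0 0 0
1 0 0 1
2 0 0 0
0 0 0 0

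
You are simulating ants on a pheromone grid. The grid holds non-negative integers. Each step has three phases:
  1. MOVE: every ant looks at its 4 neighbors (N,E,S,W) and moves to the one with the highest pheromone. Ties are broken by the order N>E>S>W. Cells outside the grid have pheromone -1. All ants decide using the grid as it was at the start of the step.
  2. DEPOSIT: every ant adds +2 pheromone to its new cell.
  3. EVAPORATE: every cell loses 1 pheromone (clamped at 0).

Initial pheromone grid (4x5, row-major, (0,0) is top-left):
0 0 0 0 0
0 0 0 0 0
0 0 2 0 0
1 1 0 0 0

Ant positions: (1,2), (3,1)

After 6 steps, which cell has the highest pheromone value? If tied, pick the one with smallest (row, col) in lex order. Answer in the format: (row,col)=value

Step 1: ant0:(1,2)->S->(2,2) | ant1:(3,1)->W->(3,0)
  grid max=3 at (2,2)
Step 2: ant0:(2,2)->N->(1,2) | ant1:(3,0)->N->(2,0)
  grid max=2 at (2,2)
Step 3: ant0:(1,2)->S->(2,2) | ant1:(2,0)->S->(3,0)
  grid max=3 at (2,2)
Step 4: ant0:(2,2)->N->(1,2) | ant1:(3,0)->N->(2,0)
  grid max=2 at (2,2)
Step 5: ant0:(1,2)->S->(2,2) | ant1:(2,0)->S->(3,0)
  grid max=3 at (2,2)
Step 6: ant0:(2,2)->N->(1,2) | ant1:(3,0)->N->(2,0)
  grid max=2 at (2,2)
Final grid:
  0 0 0 0 0
  0 0 1 0 0
  1 0 2 0 0
  1 0 0 0 0
Max pheromone 2 at (2,2)

Answer: (2,2)=2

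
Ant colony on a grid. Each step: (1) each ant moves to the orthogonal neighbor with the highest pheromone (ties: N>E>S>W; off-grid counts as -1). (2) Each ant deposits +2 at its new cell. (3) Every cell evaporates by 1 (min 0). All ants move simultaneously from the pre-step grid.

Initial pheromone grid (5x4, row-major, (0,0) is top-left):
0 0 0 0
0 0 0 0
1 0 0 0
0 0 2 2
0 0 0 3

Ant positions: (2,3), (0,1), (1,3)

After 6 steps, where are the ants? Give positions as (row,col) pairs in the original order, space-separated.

Step 1: ant0:(2,3)->S->(3,3) | ant1:(0,1)->E->(0,2) | ant2:(1,3)->N->(0,3)
  grid max=3 at (3,3)
Step 2: ant0:(3,3)->S->(4,3) | ant1:(0,2)->E->(0,3) | ant2:(0,3)->W->(0,2)
  grid max=3 at (4,3)
Step 3: ant0:(4,3)->N->(3,3) | ant1:(0,3)->W->(0,2) | ant2:(0,2)->E->(0,3)
  grid max=3 at (0,2)
Step 4: ant0:(3,3)->S->(4,3) | ant1:(0,2)->E->(0,3) | ant2:(0,3)->W->(0,2)
  grid max=4 at (0,2)
Step 5: ant0:(4,3)->N->(3,3) | ant1:(0,3)->W->(0,2) | ant2:(0,2)->E->(0,3)
  grid max=5 at (0,2)
Step 6: ant0:(3,3)->S->(4,3) | ant1:(0,2)->E->(0,3) | ant2:(0,3)->W->(0,2)
  grid max=6 at (0,2)

(4,3) (0,3) (0,2)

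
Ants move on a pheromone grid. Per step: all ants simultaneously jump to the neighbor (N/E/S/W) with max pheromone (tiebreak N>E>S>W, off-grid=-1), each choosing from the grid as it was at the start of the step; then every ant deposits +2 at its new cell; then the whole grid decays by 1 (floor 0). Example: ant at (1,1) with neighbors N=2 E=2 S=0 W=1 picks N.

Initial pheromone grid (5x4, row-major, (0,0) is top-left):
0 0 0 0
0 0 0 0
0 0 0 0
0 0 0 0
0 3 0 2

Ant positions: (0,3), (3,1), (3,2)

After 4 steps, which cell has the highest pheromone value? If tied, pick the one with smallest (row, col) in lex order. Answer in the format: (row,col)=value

Answer: (0,3)=3

Derivation:
Step 1: ant0:(0,3)->S->(1,3) | ant1:(3,1)->S->(4,1) | ant2:(3,2)->N->(2,2)
  grid max=4 at (4,1)
Step 2: ant0:(1,3)->N->(0,3) | ant1:(4,1)->N->(3,1) | ant2:(2,2)->N->(1,2)
  grid max=3 at (4,1)
Step 3: ant0:(0,3)->S->(1,3) | ant1:(3,1)->S->(4,1) | ant2:(1,2)->N->(0,2)
  grid max=4 at (4,1)
Step 4: ant0:(1,3)->N->(0,3) | ant1:(4,1)->N->(3,1) | ant2:(0,2)->E->(0,3)
  grid max=3 at (0,3)
Final grid:
  0 0 0 3
  0 0 0 0
  0 0 0 0
  0 1 0 0
  0 3 0 0
Max pheromone 3 at (0,3)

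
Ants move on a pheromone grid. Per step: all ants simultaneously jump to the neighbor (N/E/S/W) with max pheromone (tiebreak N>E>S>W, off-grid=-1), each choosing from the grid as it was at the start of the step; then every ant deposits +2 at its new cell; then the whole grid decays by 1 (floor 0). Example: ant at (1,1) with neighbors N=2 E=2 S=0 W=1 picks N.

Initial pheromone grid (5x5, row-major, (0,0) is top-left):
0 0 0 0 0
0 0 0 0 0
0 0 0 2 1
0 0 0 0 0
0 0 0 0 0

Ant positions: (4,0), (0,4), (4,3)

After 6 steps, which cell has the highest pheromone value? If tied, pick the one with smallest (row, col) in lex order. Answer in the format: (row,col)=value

Answer: (1,3)=4

Derivation:
Step 1: ant0:(4,0)->N->(3,0) | ant1:(0,4)->S->(1,4) | ant2:(4,3)->N->(3,3)
  grid max=1 at (1,4)
Step 2: ant0:(3,0)->N->(2,0) | ant1:(1,4)->N->(0,4) | ant2:(3,3)->N->(2,3)
  grid max=2 at (2,3)
Step 3: ant0:(2,0)->N->(1,0) | ant1:(0,4)->S->(1,4) | ant2:(2,3)->N->(1,3)
  grid max=1 at (1,0)
Step 4: ant0:(1,0)->N->(0,0) | ant1:(1,4)->W->(1,3) | ant2:(1,3)->E->(1,4)
  grid max=2 at (1,3)
Step 5: ant0:(0,0)->E->(0,1) | ant1:(1,3)->E->(1,4) | ant2:(1,4)->W->(1,3)
  grid max=3 at (1,3)
Step 6: ant0:(0,1)->E->(0,2) | ant1:(1,4)->W->(1,3) | ant2:(1,3)->E->(1,4)
  grid max=4 at (1,3)
Final grid:
  0 0 1 0 0
  0 0 0 4 4
  0 0 0 0 0
  0 0 0 0 0
  0 0 0 0 0
Max pheromone 4 at (1,3)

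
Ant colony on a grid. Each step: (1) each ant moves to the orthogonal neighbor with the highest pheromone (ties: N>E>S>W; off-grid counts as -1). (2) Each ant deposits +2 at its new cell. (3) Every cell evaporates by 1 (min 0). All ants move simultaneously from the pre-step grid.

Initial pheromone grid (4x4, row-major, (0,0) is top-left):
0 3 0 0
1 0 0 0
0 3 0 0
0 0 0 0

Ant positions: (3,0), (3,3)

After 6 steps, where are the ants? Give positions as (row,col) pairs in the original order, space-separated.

Step 1: ant0:(3,0)->N->(2,0) | ant1:(3,3)->N->(2,3)
  grid max=2 at (0,1)
Step 2: ant0:(2,0)->E->(2,1) | ant1:(2,3)->N->(1,3)
  grid max=3 at (2,1)
Step 3: ant0:(2,1)->N->(1,1) | ant1:(1,3)->N->(0,3)
  grid max=2 at (2,1)
Step 4: ant0:(1,1)->S->(2,1) | ant1:(0,3)->S->(1,3)
  grid max=3 at (2,1)
Step 5: ant0:(2,1)->N->(1,1) | ant1:(1,3)->N->(0,3)
  grid max=2 at (2,1)
Step 6: ant0:(1,1)->S->(2,1) | ant1:(0,3)->S->(1,3)
  grid max=3 at (2,1)

(2,1) (1,3)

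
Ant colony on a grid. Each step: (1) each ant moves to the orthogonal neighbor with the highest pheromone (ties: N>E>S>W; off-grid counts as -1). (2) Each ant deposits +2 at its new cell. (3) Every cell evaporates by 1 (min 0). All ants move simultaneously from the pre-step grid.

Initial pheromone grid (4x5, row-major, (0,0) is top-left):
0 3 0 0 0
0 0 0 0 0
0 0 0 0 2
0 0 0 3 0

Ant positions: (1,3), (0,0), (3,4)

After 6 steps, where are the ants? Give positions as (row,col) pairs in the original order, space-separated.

Step 1: ant0:(1,3)->N->(0,3) | ant1:(0,0)->E->(0,1) | ant2:(3,4)->W->(3,3)
  grid max=4 at (0,1)
Step 2: ant0:(0,3)->E->(0,4) | ant1:(0,1)->E->(0,2) | ant2:(3,3)->N->(2,3)
  grid max=3 at (0,1)
Step 3: ant0:(0,4)->S->(1,4) | ant1:(0,2)->W->(0,1) | ant2:(2,3)->S->(3,3)
  grid max=4 at (0,1)
Step 4: ant0:(1,4)->N->(0,4) | ant1:(0,1)->E->(0,2) | ant2:(3,3)->N->(2,3)
  grid max=3 at (0,1)
Step 5: ant0:(0,4)->S->(1,4) | ant1:(0,2)->W->(0,1) | ant2:(2,3)->S->(3,3)
  grid max=4 at (0,1)
Step 6: ant0:(1,4)->N->(0,4) | ant1:(0,1)->E->(0,2) | ant2:(3,3)->N->(2,3)
  grid max=3 at (0,1)

(0,4) (0,2) (2,3)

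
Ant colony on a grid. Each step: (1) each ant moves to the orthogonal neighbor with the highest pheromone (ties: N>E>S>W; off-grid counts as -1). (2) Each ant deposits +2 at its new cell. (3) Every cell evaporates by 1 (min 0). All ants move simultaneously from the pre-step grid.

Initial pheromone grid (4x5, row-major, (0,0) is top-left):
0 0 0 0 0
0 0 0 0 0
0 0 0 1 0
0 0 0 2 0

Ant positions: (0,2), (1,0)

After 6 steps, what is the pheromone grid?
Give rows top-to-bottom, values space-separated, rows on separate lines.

After step 1: ants at (0,3),(0,0)
  1 0 0 1 0
  0 0 0 0 0
  0 0 0 0 0
  0 0 0 1 0
After step 2: ants at (0,4),(0,1)
  0 1 0 0 1
  0 0 0 0 0
  0 0 0 0 0
  0 0 0 0 0
After step 3: ants at (1,4),(0,2)
  0 0 1 0 0
  0 0 0 0 1
  0 0 0 0 0
  0 0 0 0 0
After step 4: ants at (0,4),(0,3)
  0 0 0 1 1
  0 0 0 0 0
  0 0 0 0 0
  0 0 0 0 0
After step 5: ants at (0,3),(0,4)
  0 0 0 2 2
  0 0 0 0 0
  0 0 0 0 0
  0 0 0 0 0
After step 6: ants at (0,4),(0,3)
  0 0 0 3 3
  0 0 0 0 0
  0 0 0 0 0
  0 0 0 0 0

0 0 0 3 3
0 0 0 0 0
0 0 0 0 0
0 0 0 0 0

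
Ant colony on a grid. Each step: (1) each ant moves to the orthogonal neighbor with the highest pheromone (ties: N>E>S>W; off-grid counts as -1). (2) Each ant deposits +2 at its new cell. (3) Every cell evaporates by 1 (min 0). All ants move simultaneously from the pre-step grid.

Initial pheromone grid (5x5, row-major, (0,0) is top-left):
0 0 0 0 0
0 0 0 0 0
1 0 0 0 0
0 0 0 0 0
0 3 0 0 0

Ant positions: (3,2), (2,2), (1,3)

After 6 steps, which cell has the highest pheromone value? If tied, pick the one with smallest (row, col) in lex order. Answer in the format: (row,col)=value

Step 1: ant0:(3,2)->N->(2,2) | ant1:(2,2)->N->(1,2) | ant2:(1,3)->N->(0,3)
  grid max=2 at (4,1)
Step 2: ant0:(2,2)->N->(1,2) | ant1:(1,2)->S->(2,2) | ant2:(0,3)->E->(0,4)
  grid max=2 at (1,2)
Step 3: ant0:(1,2)->S->(2,2) | ant1:(2,2)->N->(1,2) | ant2:(0,4)->S->(1,4)
  grid max=3 at (1,2)
Step 4: ant0:(2,2)->N->(1,2) | ant1:(1,2)->S->(2,2) | ant2:(1,4)->N->(0,4)
  grid max=4 at (1,2)
Step 5: ant0:(1,2)->S->(2,2) | ant1:(2,2)->N->(1,2) | ant2:(0,4)->S->(1,4)
  grid max=5 at (1,2)
Step 6: ant0:(2,2)->N->(1,2) | ant1:(1,2)->S->(2,2) | ant2:(1,4)->N->(0,4)
  grid max=6 at (1,2)
Final grid:
  0 0 0 0 1
  0 0 6 0 0
  0 0 6 0 0
  0 0 0 0 0
  0 0 0 0 0
Max pheromone 6 at (1,2)

Answer: (1,2)=6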